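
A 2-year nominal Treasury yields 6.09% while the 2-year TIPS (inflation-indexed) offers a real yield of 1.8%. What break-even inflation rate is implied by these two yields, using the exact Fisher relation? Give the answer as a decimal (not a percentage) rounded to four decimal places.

0.0421

(1 + π) = (1 + i)/(1 + r) = 1.06090 / 1.01800 = 1.042141
Break-even inflation = 1.042141 − 1 → 0.0421.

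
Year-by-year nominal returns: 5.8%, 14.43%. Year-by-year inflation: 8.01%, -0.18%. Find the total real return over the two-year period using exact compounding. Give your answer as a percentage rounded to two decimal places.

12.29%

Nominal growth factor = 1.0580 × 1.1443 = 1.210669
Price-level growth factor = 1.0801 × 0.9982 = 1.078156
Real growth factor = 1.210669 / 1.078156 = 1.122908
Total real return = 1.122908 − 1 → 12.29%.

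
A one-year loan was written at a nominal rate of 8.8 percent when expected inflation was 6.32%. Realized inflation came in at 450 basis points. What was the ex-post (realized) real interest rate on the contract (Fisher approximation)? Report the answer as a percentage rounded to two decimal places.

Ex-post: 8.8% − 4.5% = 4.300%
So the realized real rate is 4.30%.

4.30%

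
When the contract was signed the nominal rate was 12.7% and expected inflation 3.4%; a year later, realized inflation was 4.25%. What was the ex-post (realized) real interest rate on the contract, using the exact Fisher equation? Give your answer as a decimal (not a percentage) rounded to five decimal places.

0.08106

Ex-post: (1 + 0.1270)/(1 + 0.0425) − 1 = 8.10552%
So the realized real rate is 0.08106.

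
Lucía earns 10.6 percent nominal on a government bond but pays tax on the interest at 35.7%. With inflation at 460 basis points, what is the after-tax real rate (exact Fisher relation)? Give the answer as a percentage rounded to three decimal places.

2.118%

After-tax nominal return = 10.6% × (1 − 0.357) = 6.8158%.
1 + r = 1.068158 / 1.04600 = 1.021184
After-tax real rate = 1.021184 − 1 → 2.118%.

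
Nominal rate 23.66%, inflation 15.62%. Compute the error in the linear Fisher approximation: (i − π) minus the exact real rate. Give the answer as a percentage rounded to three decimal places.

Approximate: r ≈ 23.660% − 15.620% = 8.0400%
Exact: (1 + 0.2366)/(1 + 0.1562) − 1 = 6.9538%
Error = 8.0400% − 6.9538% = 1.0862% → 1.086%.

1.086%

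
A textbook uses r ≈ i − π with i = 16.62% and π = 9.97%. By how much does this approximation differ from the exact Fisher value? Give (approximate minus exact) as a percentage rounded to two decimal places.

0.60%

Approximate: r ≈ 16.620% − 9.970% = 6.6500%
Exact: (1 + 0.1662)/(1 + 0.0997) − 1 = 6.0471%
Error = 6.6500% − 6.0471% = 0.6029% → 0.60%.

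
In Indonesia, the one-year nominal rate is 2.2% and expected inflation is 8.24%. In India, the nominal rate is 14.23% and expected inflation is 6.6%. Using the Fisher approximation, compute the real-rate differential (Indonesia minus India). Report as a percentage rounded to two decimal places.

-13.67%

Indonesia: 2.2% − 8.24% = -6.040%
India: 14.23% − 6.6% = 7.630%
Differential = -13.670% → -13.67%.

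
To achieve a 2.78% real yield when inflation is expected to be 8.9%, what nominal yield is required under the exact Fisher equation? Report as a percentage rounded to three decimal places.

11.927%

(1 + i) = (1 + r)(1 + π) = 1.02780 × 1.08900 = 1.1192742
i = 1.1192742 − 1, so the required nominal rate is 11.927%.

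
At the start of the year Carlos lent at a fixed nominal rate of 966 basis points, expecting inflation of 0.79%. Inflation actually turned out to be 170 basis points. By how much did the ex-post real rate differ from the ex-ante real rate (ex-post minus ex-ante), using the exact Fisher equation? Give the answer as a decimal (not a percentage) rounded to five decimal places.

-0.00974

Ex-ante: (1 + 0.0966)/(1 + 0.0079) − 1 = 8.80048%
Ex-post: (1 + 0.0966)/(1 + 0.0170) − 1 = 7.82694%
Difference (ex-post − ex-ante) = -0.97353% → -0.00974.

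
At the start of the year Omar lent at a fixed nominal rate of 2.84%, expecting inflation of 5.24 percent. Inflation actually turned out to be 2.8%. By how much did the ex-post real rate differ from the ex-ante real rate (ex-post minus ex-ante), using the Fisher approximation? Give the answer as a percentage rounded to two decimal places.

2.44%

Ex-ante: 2.84% − 5.24% = -2.400%
Ex-post: 2.84% − 2.8% = 0.040%
Difference (ex-post − ex-ante) = 2.4400% → 2.44%.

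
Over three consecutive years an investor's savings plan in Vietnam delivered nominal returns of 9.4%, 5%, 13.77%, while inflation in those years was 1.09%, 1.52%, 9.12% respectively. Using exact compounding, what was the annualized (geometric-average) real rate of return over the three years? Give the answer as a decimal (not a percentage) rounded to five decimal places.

Compound the nominal returns: 1.0940 × 1.0500 × 1.1377 = 1.30687599.
Compound inflation: 1.0109 × 1.0152 × 1.0912 = 1.11986111.
Deflate: 1.30687599 / 1.11986111 = 1.16699828.
Annualized real rate = 1.16699828^(1/3) − 1 = 5.2826% → 0.05283.

0.05283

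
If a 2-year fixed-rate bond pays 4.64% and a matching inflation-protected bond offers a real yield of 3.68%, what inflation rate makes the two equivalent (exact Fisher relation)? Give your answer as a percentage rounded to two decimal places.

0.93%

(1 + π) = (1 + i)/(1 + r) = 1.04640 / 1.03680 = 1.009259
Break-even inflation = 1.009259 − 1 → 0.93%.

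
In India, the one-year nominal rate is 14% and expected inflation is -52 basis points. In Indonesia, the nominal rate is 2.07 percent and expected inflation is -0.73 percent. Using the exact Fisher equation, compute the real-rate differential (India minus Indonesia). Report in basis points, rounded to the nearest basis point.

1178 basis points

India: (1 + 0.1400)/(1 − 0.0052) − 1 = 14.5959%
Indonesia: (1 + 0.0207)/(1 − 0.0073) − 1 = 2.8206%
Differential = 14.5959% − 2.8206% = 11.7753% → 1178 basis points.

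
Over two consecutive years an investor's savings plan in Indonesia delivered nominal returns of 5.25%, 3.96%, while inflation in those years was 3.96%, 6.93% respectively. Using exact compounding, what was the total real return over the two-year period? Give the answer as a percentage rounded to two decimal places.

Compound the nominal returns: 1.0525 × 1.0396 = 1.094179.
Compound inflation: 1.0396 × 1.0693 = 1.111644.
Deflate: 1.094179 / 1.111644 = 0.984289.
Total real return = 0.984289 − 1 → -1.57%.

-1.57%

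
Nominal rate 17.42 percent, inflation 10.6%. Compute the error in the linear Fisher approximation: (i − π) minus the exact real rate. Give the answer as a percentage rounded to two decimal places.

Approximate: r ≈ 17.420% − 10.600% = 6.8200%
Exact: (1 + 0.1742)/(1 + 0.1060) − 1 = 6.1664%
Error = 6.8200% − 6.1664% = 0.6536% → 0.65%.

0.65%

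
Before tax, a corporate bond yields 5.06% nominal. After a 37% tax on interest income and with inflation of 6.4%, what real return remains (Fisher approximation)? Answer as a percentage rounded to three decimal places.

-3.212%

After-tax nominal return = 5.06% × (1 − 0.37) = 3.1878%.
r ≈ 3.1878% − 6.4% → -3.212%.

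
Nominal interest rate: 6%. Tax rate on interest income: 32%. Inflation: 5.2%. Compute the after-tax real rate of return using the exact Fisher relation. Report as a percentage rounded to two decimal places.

After-tax nominal return = 6% × (1 − 0.32) = 4.0800%.
1 + r = 1.04080 / 1.05200 = 0.989354
After-tax real rate = 0.989354 − 1 → -1.06%.

-1.06%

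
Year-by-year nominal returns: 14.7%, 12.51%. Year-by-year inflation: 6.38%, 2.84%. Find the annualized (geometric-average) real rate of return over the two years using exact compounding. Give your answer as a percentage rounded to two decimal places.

8.61%

Nominal growth factor = 1.1470 × 1.1251 = 1.29048970
Price-level growth factor = 1.0638 × 1.0284 = 1.09401192
Real growth factor = 1.29048970 / 1.09401192 = 1.17959382
Annualized real rate = 1.17959382^(1/2) − 1 = 8.6091% → 8.61%.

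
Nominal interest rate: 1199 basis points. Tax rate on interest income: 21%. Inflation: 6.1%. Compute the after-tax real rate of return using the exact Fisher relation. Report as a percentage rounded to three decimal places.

After-tax nominal return = 11.99% × (1 − 0.21) = 9.4721%.
1 + r = 1.094721 / 1.06100 = 1.031782
After-tax real rate = 1.031782 − 1 → 3.178%.

3.178%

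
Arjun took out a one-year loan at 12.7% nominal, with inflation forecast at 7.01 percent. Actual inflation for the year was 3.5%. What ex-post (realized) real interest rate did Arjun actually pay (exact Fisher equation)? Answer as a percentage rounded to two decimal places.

Ex-post: (1 + 0.1270)/(1 + 0.0350) − 1 = 8.8889%
So the realized real rate is 8.89%.

8.89%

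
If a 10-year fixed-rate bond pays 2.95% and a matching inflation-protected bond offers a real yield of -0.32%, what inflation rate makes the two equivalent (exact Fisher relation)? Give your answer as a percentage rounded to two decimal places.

3.28%

(1 + π) = (1 + i)/(1 + r) = 1.02950 / 0.99680 = 1.032805
Break-even inflation = 1.032805 − 1 → 3.28%.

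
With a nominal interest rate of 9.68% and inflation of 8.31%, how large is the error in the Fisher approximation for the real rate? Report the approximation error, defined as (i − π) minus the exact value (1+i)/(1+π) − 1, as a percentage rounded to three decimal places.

Approximate: r ≈ 9.680% − 8.310% = 1.3700%
Exact: (1 + 0.0968)/(1 + 0.0831) − 1 = 1.2649%
Error = 1.3700% − 1.2649% = 0.1051% → 0.105%.

0.105%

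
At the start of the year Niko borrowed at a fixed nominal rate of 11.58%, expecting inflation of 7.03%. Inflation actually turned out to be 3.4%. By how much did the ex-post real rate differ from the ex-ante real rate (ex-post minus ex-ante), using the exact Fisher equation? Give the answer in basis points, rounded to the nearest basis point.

Ex-ante: (1 + 0.1158)/(1 + 0.0703) − 1 = 4.2511%
Ex-post: (1 + 0.1158)/(1 + 0.0340) − 1 = 7.9110%
Difference (ex-post − ex-ante) = 3.6599% → 366 basis points.

366 basis points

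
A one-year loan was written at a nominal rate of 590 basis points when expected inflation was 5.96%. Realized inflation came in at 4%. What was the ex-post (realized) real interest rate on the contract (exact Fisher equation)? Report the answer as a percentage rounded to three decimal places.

1.827%

Ex-post: (1 + 0.0590)/(1 + 0.0400) − 1 = 1.8269%
So the realized real rate is 1.827%.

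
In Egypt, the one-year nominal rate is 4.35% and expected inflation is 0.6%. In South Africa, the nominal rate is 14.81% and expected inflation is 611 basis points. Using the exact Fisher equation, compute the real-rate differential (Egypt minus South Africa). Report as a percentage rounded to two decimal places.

-4.47%

Egypt: (1 + 0.0435)/(1 + 0.0060) − 1 = 3.7276%
South Africa: (1 + 0.1481)/(1 + 0.0611) − 1 = 8.1990%
Differential = 3.7276% − 8.1990% = -4.4714% → -4.47%.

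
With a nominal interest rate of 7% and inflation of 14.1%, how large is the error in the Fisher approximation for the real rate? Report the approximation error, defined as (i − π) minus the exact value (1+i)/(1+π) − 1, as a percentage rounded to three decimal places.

-0.877%

Approximate: r ≈ 7.000% − 14.100% = -7.1000%
Exact: (1 + 0.0700)/(1 + 0.1410) − 1 = -6.2226%
Error = -7.1000% − (-6.2226%) = -0.8774% → -0.877%.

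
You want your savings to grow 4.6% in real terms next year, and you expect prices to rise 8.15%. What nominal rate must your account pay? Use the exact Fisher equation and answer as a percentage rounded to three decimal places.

13.125%

(1 + i) = (1 + r)(1 + π) = 1.04600 × 1.08150 = 1.131249
i = 1.131249 − 1, so the required nominal rate is 13.125%.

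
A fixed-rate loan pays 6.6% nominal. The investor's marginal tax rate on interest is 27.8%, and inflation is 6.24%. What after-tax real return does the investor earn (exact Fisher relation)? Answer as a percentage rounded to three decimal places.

After-tax nominal return = 6.6% × (1 − 0.278) = 4.7652%.
1 + r = 1.047652 / 1.06240 = 0.986118
After-tax real rate = 0.986118 − 1 → -1.388%.

-1.388%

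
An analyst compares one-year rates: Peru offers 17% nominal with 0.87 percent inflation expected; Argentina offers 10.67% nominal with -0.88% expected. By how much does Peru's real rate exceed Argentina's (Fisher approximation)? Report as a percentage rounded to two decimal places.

4.58%

Peru: 17% − 0.87% = 16.130%
Argentina: 10.67% − (-0.88%) = 11.550%
Differential = 4.580% → 4.58%.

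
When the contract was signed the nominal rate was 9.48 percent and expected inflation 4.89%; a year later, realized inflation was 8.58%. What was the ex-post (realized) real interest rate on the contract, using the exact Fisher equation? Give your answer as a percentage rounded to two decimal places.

0.83%

Ex-post: (1 + 0.0948)/(1 + 0.0858) − 1 = 0.8289%
So the realized real rate is 0.83%.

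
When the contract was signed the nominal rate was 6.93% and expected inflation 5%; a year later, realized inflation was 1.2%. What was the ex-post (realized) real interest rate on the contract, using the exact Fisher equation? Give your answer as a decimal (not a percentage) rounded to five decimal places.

Ex-post: (1 + 0.0693)/(1 + 0.0120) − 1 = 5.6621%
So the realized real rate is 0.05662.

0.05662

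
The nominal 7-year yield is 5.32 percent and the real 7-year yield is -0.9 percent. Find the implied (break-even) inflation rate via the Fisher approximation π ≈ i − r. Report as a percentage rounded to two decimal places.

6.22%

π ≈ i − r = 5.32% − (-0.9%) → 6.22%.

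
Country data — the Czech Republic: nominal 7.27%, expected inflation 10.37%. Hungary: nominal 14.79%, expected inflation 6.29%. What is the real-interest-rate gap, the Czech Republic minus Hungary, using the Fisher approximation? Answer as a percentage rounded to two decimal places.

The Czech Republic: 7.27% − 10.37% = -3.100%
Hungary: 14.79% − 6.29% = 8.500%
Differential = -11.600% → -11.60%.

-11.60%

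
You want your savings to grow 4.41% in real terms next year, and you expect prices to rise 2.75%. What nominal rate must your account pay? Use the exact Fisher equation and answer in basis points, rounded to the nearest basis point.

728 basis points

(1 + i) = (1 + r)(1 + π) = 1.04410 × 1.02750 = 1.07281275
i = 1.07281275 − 1, so the required nominal rate is 728 basis points.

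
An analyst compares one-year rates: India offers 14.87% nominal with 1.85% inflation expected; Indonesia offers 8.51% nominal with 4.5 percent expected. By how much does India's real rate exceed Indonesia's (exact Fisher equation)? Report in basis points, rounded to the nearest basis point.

India: (1 + 0.1487)/(1 + 0.0185) − 1 = 12.7835%
Indonesia: (1 + 0.0851)/(1 + 0.0450) − 1 = 3.8373%
Differential = 12.7835% − 3.8373% = 8.9462% → 895 basis points.

895 basis points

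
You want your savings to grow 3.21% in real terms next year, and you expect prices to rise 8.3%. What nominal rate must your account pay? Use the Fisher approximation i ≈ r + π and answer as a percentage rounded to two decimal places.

i ≈ r + π = 3.21% + 8.3% = 11.51%.

11.51%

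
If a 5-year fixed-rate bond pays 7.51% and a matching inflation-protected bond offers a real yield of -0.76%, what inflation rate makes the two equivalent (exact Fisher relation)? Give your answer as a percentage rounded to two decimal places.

8.33%

(1 + π) = (1 + i)/(1 + r) = 1.07510 / 0.99240 = 1.083333
Break-even inflation = 1.083333 − 1 → 8.33%.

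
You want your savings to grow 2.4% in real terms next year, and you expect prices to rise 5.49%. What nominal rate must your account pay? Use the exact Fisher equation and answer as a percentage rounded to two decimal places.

8.02%

(1 + i) = (1 + r)(1 + π) = 1.02400 × 1.05490 = 1.0802176
i = 1.0802176 − 1, so the required nominal rate is 8.02%.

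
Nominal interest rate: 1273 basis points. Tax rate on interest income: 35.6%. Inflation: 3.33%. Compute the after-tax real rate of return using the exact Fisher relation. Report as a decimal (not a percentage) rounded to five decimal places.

0.04711

After-tax nominal return = 12.73% × (1 − 0.356) = 8.19812%.
1 + r = 1.0819812 / 1.03330 = 1.047112
After-tax real rate = 1.047112 − 1 → 0.04711.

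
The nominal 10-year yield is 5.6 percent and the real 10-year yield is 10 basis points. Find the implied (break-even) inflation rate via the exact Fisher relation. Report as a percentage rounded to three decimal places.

5.495%

(1 + π) = (1 + i)/(1 + r) = 1.05600 / 1.00100 = 1.0549451
Break-even inflation = 1.0549451 − 1 → 5.495%.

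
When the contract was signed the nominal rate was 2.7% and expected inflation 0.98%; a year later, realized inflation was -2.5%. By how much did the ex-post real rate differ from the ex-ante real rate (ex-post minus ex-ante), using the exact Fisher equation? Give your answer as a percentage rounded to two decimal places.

Ex-ante: (1 + 0.0270)/(1 + 0.0098) − 1 = 1.7033%
Ex-post: (1 + 0.0270)/(1 − 0.0250) − 1 = 5.3333%
Difference (ex-post − ex-ante) = 3.6300% → 3.63%.

3.63%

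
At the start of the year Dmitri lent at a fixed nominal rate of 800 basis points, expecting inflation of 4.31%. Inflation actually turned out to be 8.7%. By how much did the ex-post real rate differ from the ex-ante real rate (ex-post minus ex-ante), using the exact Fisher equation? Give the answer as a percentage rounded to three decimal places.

-4.182%

Ex-ante: (1 + 0.0800)/(1 + 0.0431) − 1 = 3.53753%
Ex-post: (1 + 0.0800)/(1 + 0.0870) − 1 = -0.64397%
Difference (ex-post − ex-ante) = -4.18151% → -4.182%.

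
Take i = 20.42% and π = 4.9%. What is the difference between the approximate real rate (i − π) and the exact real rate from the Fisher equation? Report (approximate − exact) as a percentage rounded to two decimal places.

0.72%

Approximate: r ≈ 20.420% − 4.900% = 15.5200%
Exact: (1 + 0.2042)/(1 + 0.0490) − 1 = 14.79504%
Error = 15.5200% − 14.79504% = 0.72496% → 0.72%.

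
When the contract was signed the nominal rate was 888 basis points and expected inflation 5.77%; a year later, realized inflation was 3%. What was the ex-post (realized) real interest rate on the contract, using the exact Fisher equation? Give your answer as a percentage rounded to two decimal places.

5.71%

Ex-post: (1 + 0.0888)/(1 + 0.0300) − 1 = 5.7087%
So the realized real rate is 5.71%.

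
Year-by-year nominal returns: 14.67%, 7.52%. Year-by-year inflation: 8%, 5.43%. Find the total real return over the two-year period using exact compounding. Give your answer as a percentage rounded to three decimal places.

8.281%

Compound the nominal returns: 1.1467 × 1.0752 = 1.232932.
Compound inflation: 1.0800 × 1.0543 = 1.138644.
Deflate: 1.232932 / 1.138644 = 1.082807.
Total real return = 1.082807 − 1 → 8.281%.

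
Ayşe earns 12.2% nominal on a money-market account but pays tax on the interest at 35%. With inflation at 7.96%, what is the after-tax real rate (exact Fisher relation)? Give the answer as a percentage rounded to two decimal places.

After-tax nominal return = 12.2% × (1 − 0.35) = 7.9300%.
1 + r = 1.07930 / 1.07960 = 0.999722
After-tax real rate = 0.999722 − 1 → -0.03%.

-0.03%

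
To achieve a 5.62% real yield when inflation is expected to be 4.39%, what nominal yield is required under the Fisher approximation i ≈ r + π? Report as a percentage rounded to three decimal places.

i ≈ r + π = 5.62% + 4.39% = 10.010%.

10.010%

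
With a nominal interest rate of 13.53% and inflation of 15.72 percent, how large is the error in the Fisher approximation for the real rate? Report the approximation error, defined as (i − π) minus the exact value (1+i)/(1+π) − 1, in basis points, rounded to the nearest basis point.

-30 basis points

Approximate: r ≈ 13.530% − 15.720% = -2.1900%
Exact: (1 + 0.1353)/(1 + 0.1572) − 1 = -1.8925%
Error = -2.1900% − (-1.8925%) = -0.2975% → -30 basis points.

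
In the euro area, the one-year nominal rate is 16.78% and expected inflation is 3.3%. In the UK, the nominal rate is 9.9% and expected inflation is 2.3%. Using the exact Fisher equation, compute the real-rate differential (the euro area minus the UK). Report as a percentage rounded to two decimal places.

The euro area: (1 + 0.1678)/(1 + 0.0330) − 1 = 13.0494%
The UK: (1 + 0.0990)/(1 + 0.0230) − 1 = 7.4291%
Differential = 13.0494% − 7.4291% = 5.6202% → 5.62%.

5.62%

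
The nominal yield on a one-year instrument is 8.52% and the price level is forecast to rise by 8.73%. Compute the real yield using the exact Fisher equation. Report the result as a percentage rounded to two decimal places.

-0.19%

1 + r = 1.08520 / 1.08730 = 0.998069
r = 0.998069 − 1 = -0.1931%, i.e. -0.19%.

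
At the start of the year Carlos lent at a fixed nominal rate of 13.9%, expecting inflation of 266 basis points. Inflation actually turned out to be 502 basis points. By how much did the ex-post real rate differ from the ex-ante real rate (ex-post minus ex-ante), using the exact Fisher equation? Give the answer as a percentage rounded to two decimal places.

Ex-ante: (1 + 0.1390)/(1 + 0.0266) − 1 = 10.9488%
Ex-post: (1 + 0.1390)/(1 + 0.0502) − 1 = 8.4555%
Difference (ex-post − ex-ante) = -2.4932% → -2.49%.

-2.49%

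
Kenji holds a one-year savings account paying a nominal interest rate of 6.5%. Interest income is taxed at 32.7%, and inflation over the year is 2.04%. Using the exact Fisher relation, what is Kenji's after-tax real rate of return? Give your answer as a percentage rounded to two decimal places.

2.29%

After-tax nominal return = 6.5% × (1 − 0.327) = 4.3745%.
1 + r = 1.043745 / 1.02040 = 1.022878
After-tax real rate = 1.022878 − 1 → 2.29%.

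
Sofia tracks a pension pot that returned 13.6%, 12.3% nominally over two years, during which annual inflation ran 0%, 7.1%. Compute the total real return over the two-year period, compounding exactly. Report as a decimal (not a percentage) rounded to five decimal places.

Compound the nominal returns: 1.1360 × 1.1230 = 1.275728.
Compound inflation: 1.0000 × 1.0710 = 1.071000.
Deflate: 1.275728 / 1.071000 = 1.191156.
Total real return = 1.191156 − 1 → 0.19116.

0.19116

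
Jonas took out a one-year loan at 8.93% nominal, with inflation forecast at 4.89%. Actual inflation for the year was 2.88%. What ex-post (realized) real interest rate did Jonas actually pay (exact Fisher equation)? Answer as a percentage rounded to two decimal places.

5.88%

Ex-post: (1 + 0.0893)/(1 + 0.0288) − 1 = 5.8806%
So the realized real rate is 5.88%.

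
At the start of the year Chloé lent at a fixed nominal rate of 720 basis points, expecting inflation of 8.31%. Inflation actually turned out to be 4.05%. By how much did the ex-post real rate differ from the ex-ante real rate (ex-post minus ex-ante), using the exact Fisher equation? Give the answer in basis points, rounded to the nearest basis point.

405 basis points

Ex-ante: (1 + 0.0720)/(1 + 0.0831) − 1 = -1.0248%
Ex-post: (1 + 0.0720)/(1 + 0.0405) − 1 = 3.0274%
Difference (ex-post − ex-ante) = 4.0522% → 405 basis points.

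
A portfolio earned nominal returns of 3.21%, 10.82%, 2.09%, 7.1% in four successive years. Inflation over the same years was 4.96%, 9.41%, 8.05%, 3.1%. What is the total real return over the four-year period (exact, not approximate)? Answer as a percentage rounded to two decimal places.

-2.24%

Compound the nominal returns: 1.0321 × 1.1082 × 1.0209 × 1.0710 = 1.250583.
Compound inflation: 1.0496 × 1.0941 × 1.0805 × 1.0310 = 1.279276.
Deflate: 1.250583 / 1.279276 = 0.977571.
Total real return = 0.977571 − 1 → -2.24%.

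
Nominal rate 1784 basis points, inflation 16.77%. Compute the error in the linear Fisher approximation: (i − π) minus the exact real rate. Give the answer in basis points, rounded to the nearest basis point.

Approximate: r ≈ 17.840% − 16.770% = 1.0700%
Exact: (1 + 0.1784)/(1 + 0.1677) − 1 = 0.9163%
Error = 1.0700% − 0.9163% = 0.1537% → 15 basis points.

15 basis points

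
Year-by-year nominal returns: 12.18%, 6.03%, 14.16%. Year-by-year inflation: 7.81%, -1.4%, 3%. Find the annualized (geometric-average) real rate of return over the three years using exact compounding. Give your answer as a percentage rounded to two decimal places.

7.44%

Nominal growth factor = 1.1218 × 1.0603 × 1.1416 = 1.35786989
Price-level growth factor = 1.0781 × 0.9860 × 1.0300 = 1.09489680
Real growth factor = 1.35786989 / 1.09489680 = 1.24018071
Annualized real rate = 1.24018071^(1/3) − 1 = 7.4389% → 7.44%.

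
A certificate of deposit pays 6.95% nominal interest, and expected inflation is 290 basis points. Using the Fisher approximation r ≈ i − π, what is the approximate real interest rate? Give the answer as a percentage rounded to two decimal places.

r ≈ i − π = 6.95% − 2.9% = 4.05%.

4.05%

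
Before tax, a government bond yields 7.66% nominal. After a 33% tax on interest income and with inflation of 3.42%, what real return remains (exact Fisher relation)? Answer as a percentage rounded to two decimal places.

1.66%

After-tax nominal return = 7.66% × (1 − 0.33) = 5.1322%.
1 + r = 1.051322 / 1.03420 = 1.016556
After-tax real rate = 1.016556 − 1 → 1.66%.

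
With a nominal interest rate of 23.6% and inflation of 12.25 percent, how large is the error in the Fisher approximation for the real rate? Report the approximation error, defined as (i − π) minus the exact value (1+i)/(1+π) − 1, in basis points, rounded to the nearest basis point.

Approximate: r ≈ 23.600% − 12.250% = 11.3500%
Exact: (1 + 0.2360)/(1 + 0.1225) − 1 = 10.1114%
Error = 11.3500% − 10.1114% = 1.2386% → 124 basis points.

124 basis points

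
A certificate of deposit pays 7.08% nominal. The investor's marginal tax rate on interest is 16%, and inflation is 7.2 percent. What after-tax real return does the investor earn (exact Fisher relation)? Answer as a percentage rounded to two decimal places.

-1.17%

After-tax nominal return = 7.08% × (1 − 0.16) = 5.9472%.
1 + r = 1.059472 / 1.07200 = 0.988313
After-tax real rate = 0.988313 − 1 → -1.17%.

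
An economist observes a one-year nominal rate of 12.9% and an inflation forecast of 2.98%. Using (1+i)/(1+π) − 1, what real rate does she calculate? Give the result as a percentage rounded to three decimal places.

1 + r = 1.12900 / 1.02980 = 1.096329
r = 1.096329 − 1 = 9.6329%, i.e. 9.633%.

9.633%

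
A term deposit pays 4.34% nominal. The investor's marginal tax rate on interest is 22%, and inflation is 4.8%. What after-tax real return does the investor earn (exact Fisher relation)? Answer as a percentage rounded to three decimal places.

After-tax nominal return = 4.34% × (1 − 0.22) = 3.3852%.
1 + r = 1.033852 / 1.04800 = 0.986500
After-tax real rate = 0.986500 − 1 → -1.350%.

-1.350%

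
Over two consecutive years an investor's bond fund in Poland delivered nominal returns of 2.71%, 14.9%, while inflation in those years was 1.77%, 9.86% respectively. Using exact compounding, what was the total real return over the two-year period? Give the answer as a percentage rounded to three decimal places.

5.554%

Compound the nominal returns: 1.0271 × 1.1490 = 1.180138.
Compound inflation: 1.0177 × 1.0986 = 1.118045.
Deflate: 1.180138 / 1.118045 = 1.055537.
Total real return = 1.055537 − 1 → 5.554%.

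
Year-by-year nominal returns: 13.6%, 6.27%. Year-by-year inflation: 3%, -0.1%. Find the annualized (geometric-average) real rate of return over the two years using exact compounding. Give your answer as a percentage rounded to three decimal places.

8.316%

Nominal growth factor = 1.1360 × 1.0627 = 1.20722720
Price-level growth factor = 1.0300 × 0.9990 = 1.02897000
Real growth factor = 1.20722720 / 1.02897000 = 1.17323848
Annualized real rate = 1.17323848^(1/2) − 1 = 8.3161% → 8.316%.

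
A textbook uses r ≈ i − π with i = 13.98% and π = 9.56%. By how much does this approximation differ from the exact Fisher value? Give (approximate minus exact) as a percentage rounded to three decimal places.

0.386%

Approximate: r ≈ 13.980% − 9.560% = 4.4200%
Exact: (1 + 0.1398)/(1 + 0.0956) − 1 = 4.0343%
Error = 4.4200% − 4.0343% = 0.3857% → 0.386%.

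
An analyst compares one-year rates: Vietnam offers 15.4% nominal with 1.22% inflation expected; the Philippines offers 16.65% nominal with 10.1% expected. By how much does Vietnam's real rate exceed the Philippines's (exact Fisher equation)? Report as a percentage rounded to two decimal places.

Vietnam: (1 + 0.1540)/(1 + 0.0122) − 1 = 14.0091%
The Philippines: (1 + 0.1665)/(1 + 0.1010) − 1 = 5.9491%
Differential = 14.0091% − 5.9491% = 8.0600% → 8.06%.

8.06%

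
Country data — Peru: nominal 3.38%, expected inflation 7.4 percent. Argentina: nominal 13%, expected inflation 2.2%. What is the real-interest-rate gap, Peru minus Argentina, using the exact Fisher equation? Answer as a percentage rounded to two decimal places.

-14.31%

Peru: (1 + 0.0338)/(1 + 0.0740) − 1 = -3.7430%
Argentina: (1 + 0.1300)/(1 + 0.0220) − 1 = 10.5675%
Differential = -3.7430% − 10.5675% = -14.3105% → -14.31%.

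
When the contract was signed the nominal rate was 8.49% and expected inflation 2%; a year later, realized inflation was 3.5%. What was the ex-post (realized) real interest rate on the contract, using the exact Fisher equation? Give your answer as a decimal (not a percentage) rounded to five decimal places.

Ex-post: (1 + 0.0849)/(1 + 0.0350) − 1 = 4.8213%
So the realized real rate is 0.04821.

0.04821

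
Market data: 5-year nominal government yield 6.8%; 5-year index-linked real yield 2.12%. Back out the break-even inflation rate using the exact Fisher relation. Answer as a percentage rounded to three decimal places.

(1 + π) = (1 + i)/(1 + r) = 1.06800 / 1.02120 = 1.045828
Break-even inflation = 1.045828 − 1 → 4.583%.

4.583%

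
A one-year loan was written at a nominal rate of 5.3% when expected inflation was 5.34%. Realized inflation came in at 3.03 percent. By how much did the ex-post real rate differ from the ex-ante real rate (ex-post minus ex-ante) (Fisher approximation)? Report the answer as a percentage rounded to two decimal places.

2.31%

Ex-ante: 5.3% − 5.34% = -0.040%
Ex-post: 5.3% − 3.03% = 2.270%
Difference (ex-post − ex-ante) = 2.3100% → 2.31%.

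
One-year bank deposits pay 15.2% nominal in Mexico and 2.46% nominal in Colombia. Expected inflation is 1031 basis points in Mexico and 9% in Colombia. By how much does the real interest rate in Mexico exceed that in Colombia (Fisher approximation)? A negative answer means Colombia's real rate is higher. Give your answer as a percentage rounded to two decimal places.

Mexico: 15.2% − 10.31% = 4.890%
Colombia: 2.46% − 9% = -6.540%
Differential = 11.430% → 11.43%.

11.43%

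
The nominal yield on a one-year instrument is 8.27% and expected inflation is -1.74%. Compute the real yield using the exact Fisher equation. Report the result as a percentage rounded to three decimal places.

10.187%

By the Fisher relation, 1 + r = (1 + i)/(1 + π).
1 + r = 1.08270 / 0.98260 = 1.101873
r = 1.101873 − 1 = 10.1873%, i.e. 10.187%.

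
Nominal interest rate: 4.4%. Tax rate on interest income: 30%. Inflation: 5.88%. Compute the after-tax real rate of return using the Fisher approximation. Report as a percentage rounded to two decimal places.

After-tax nominal return = 4.4% × (1 − 0.3) = 3.0800%.
r ≈ 3.0800% − 5.88% → -2.80%.

-2.80%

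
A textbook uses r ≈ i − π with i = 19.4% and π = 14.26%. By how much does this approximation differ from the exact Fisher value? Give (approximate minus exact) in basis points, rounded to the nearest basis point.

Approximate: r ≈ 19.400% − 14.260% = 5.1400%
Exact: (1 + 0.1940)/(1 + 0.1426) − 1 = 4.4985%
Error = 5.1400% − 4.4985% = 0.6415% → 64 basis points.

64 basis points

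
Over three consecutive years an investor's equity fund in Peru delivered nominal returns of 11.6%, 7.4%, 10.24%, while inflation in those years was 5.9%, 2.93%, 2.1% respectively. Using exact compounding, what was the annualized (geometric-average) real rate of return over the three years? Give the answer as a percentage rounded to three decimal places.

5.888%

Compound the nominal returns: 1.1160 × 1.0740 × 1.1024 = 1.32131900.
Compound inflation: 1.0590 × 1.0293 × 1.0210 = 1.11291930.
Deflate: 1.32131900 / 1.11291930 = 1.18725500.
Annualized real rate = 1.18725500^(1/3) − 1 = 5.8883% → 5.888%.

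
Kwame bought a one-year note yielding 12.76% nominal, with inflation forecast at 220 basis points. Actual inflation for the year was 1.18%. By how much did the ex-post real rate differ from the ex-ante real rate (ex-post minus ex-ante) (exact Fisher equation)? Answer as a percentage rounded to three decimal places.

Ex-ante: (1 + 0.1276)/(1 + 0.0220) − 1 = 10.3327%
Ex-post: (1 + 0.1276)/(1 + 0.0118) − 1 = 11.4449%
Difference (ex-post − ex-ante) = 1.1123% → 1.112%.

1.112%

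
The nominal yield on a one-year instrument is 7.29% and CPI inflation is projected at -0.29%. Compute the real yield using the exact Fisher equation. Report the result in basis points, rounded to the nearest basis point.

1 + r = 1.07290 / 0.99710 = 1.076020
r = 1.076020 − 1 = 7.6020%, i.e. 760 basis points.

760 basis points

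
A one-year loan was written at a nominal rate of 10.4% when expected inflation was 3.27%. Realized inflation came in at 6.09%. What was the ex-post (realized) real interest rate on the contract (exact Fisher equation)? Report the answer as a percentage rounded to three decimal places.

4.063%

Ex-post: (1 + 0.1040)/(1 + 0.0609) − 1 = 4.0626%
So the realized real rate is 4.063%.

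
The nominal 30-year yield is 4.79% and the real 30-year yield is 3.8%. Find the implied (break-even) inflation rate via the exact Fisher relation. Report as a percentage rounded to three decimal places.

(1 + π) = (1 + i)/(1 + r) = 1.04790 / 1.03800 = 1.009538
Break-even inflation = 1.009538 − 1 → 0.954%.

0.954%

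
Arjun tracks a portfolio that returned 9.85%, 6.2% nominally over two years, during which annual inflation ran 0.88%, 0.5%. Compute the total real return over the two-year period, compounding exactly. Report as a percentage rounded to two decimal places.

Nominal growth factor = 1.0985 × 1.0620 = 1.166607
Price-level growth factor = 1.0088 × 1.0050 = 1.013844
Real growth factor = 1.166607 / 1.013844 = 1.150677
Total real return = 1.150677 − 1 → 15.07%.

15.07%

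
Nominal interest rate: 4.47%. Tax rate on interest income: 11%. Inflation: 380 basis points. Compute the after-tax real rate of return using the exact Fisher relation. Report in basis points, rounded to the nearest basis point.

After-tax nominal return = 4.47% × (1 − 0.11) = 3.9783%.
1 + r = 1.039783 / 1.03800 = 1.001718
After-tax real rate = 1.001718 − 1 → 17 basis points.

17 basis points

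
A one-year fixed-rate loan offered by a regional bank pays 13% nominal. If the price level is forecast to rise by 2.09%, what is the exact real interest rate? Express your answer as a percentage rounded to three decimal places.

10.687%

By the Fisher equation, 1 + r = (1 + i)/(1 + π).
1 + r = 1.13000 / 1.02090 = 1.106866
r = 1.106866 − 1 = 10.6866%, i.e. 10.687%.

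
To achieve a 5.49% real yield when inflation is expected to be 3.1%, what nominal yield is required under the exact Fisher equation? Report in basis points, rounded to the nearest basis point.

(1 + i) = (1 + r)(1 + π) = 1.05490 × 1.03100 = 1.0876019
i = 1.0876019 − 1, so the required nominal rate is 876 basis points.

876 basis points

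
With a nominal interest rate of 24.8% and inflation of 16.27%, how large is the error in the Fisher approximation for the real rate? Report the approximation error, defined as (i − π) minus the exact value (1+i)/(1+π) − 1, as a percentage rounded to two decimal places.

1.19%

Approximate: r ≈ 24.800% − 16.270% = 8.5300%
Exact: (1 + 0.2480)/(1 + 0.1627) − 1 = 7.3364%
Error = 8.5300% − 7.3364% = 1.1936% → 1.19%.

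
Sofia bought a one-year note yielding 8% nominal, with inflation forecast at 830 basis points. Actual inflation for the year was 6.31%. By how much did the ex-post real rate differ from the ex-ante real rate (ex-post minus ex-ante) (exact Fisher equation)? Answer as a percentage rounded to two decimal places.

1.87%

Ex-ante: (1 + 0.0800)/(1 + 0.0830) − 1 = -0.2770%
Ex-post: (1 + 0.0800)/(1 + 0.0631) − 1 = 1.5897%
Difference (ex-post − ex-ante) = 1.8667% → 1.87%.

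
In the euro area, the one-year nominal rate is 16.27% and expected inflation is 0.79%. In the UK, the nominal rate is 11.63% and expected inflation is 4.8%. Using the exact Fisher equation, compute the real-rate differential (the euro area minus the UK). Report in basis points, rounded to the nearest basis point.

884 basis points

The euro area: (1 + 0.1627)/(1 + 0.0079) − 1 = 15.3587%
The UK: (1 + 0.1163)/(1 + 0.0480) − 1 = 6.5172%
Differential = 15.3587% − 6.5172% = 8.8415% → 884 basis points.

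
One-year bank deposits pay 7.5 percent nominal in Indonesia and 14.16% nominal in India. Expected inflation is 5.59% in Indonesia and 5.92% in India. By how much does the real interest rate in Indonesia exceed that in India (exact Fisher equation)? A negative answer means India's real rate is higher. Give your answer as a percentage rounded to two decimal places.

Indonesia: (1 + 0.0750)/(1 + 0.0559) − 1 = 1.8089%
India: (1 + 0.1416)/(1 + 0.0592) − 1 = 7.7795%
Differential = 1.8089% − 7.7795% = -5.9706% → -5.97%.

-5.97%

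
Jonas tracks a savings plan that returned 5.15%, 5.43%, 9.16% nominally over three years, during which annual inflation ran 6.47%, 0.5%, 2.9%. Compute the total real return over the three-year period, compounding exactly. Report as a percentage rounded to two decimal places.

Nominal growth factor = 1.0515 × 1.0543 × 1.0916 = 1.210144
Price-level growth factor = 1.0647 × 1.0050 × 1.0290 = 1.101054
Real growth factor = 1.210144 / 1.101054 = 1.099078
Total real return = 1.099078 − 1 → 9.91%.

9.91%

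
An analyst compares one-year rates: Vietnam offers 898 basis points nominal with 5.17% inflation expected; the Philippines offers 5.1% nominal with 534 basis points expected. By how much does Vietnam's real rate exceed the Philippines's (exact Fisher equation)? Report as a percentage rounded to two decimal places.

Vietnam: (1 + 0.0898)/(1 + 0.0517) − 1 = 3.6227%
The Philippines: (1 + 0.0510)/(1 + 0.0534) − 1 = -0.2278%
Differential = 3.6227% − (-0.2278%) = 3.8505% → 3.85%.

3.85%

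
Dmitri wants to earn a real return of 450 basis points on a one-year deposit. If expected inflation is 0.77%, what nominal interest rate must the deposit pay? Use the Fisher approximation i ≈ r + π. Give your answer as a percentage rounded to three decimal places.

i ≈ r + π = 4.5% + 0.77% = 5.270%.

5.270%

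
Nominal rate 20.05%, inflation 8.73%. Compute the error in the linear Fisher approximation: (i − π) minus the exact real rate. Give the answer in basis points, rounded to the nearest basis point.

Approximate: r ≈ 20.050% − 8.730% = 11.3200%
Exact: (1 + 0.2005)/(1 + 0.0873) − 1 = 10.4111%
Error = 11.3200% − 10.4111% = 0.9089% → 91 basis points.

91 basis points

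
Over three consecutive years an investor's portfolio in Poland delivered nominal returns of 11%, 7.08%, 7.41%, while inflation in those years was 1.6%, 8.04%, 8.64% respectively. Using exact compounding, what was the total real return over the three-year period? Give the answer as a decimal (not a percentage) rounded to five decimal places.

Compound the nominal returns: 1.1100 × 1.0708 × 1.0741 = 1.276662.
Compound inflation: 1.0160 × 1.0804 × 1.0864 = 1.192527.
Deflate: 1.276662 / 1.192527 = 1.070553.
Total real return = 1.070553 − 1 → 0.07055.

0.07055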